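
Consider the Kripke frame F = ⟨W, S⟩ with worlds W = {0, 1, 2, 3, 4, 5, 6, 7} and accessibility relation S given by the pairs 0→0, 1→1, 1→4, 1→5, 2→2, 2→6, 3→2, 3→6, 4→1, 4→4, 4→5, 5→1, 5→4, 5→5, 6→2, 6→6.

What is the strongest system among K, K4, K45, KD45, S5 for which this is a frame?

Transitive (axiom 4): yes — every two-step S-path is closed by a direct edge.
Euclidean (axiom 5): yes — any two successors of a common world are S-related.
Serial (axiom D): no — 7 has no S-successor.
Reflexive (axiom T): no — 3 is not related to itself.
So F validates K, K4, K45; KD45 would additionally require S to be serial. The strongest is K45.

K45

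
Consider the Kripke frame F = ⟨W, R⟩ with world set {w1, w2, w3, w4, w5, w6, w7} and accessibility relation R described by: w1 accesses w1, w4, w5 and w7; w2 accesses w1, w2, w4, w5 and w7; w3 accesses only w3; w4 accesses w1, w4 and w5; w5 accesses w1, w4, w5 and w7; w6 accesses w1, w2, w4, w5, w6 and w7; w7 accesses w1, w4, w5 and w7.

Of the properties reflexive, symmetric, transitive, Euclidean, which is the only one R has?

Reflexive: yes — every world is R-related to itself.
Symmetric: no — w2 R w1 but not w1 R w2.
Transitive: no — w4 R w1 and w1 R w7, but not w4 R w7.
Euclidean: no — w1 R w4 and w1 R w7, but not w4 R w7.
Only reflexive holds.

reflexive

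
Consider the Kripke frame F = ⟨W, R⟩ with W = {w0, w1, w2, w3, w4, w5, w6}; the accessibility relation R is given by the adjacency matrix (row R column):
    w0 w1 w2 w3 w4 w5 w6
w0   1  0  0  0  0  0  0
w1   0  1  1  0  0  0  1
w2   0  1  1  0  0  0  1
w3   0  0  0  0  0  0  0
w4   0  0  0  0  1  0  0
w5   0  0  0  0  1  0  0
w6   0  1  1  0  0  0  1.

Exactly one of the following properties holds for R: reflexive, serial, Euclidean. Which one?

Euclidean

Reflexive: no — w3 is not related to itself.
Serial: no — w3 has no R-successor.
Euclidean: yes — any two successors of a common world are R-related.
Only Euclidean holds.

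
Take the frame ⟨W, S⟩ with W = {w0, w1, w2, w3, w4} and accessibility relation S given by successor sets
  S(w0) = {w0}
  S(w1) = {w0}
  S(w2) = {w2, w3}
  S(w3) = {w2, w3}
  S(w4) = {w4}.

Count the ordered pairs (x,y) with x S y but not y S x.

1

Enumerating: (w1,w0).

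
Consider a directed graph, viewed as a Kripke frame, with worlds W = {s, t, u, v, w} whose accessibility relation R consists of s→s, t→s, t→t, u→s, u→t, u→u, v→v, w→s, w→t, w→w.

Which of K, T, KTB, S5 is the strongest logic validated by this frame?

T

Reflexive (axiom T): yes — every world is R-related to itself.
Symmetric (axiom B): no — t R s but not s R t.
Euclidean (axiom 5): no — u R s and u R t, but not s R t.
So F validates K, T; KTB would additionally require R to be symmetric. The strongest is T.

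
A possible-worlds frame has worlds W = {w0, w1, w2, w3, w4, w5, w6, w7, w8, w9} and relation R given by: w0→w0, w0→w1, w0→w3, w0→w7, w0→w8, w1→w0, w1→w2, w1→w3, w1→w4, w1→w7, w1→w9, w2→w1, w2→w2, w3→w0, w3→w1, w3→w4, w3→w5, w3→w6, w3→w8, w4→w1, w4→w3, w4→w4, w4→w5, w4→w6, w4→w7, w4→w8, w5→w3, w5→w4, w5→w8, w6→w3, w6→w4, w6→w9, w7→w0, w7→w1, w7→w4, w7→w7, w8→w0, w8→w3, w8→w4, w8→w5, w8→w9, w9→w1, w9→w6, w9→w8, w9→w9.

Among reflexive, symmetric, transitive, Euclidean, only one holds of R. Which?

Reflexive: no — w1 is not related to itself.
Symmetric: yes — every pair in R has its reverse in R.
Transitive: no — w0 R w1 and w1 R w2, but not w0 R w2.
Euclidean: no — w0 R w1 and w0 R w8, but not w1 R w8.
Only symmetric holds.

symmetric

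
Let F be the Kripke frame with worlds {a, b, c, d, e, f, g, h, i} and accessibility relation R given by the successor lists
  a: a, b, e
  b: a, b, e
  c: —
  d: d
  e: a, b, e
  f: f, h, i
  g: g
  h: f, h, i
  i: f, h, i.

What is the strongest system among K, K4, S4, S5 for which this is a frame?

Transitive (axiom 4): yes — every two-step R-path is closed by a direct edge.
Reflexive (axiom T): no — c is not related to itself.
Euclidean (axiom 5): yes — any two successors of a common world are R-related.
So F validates K, K4; S4 would additionally require R to be reflexive. The strongest is K4.

K4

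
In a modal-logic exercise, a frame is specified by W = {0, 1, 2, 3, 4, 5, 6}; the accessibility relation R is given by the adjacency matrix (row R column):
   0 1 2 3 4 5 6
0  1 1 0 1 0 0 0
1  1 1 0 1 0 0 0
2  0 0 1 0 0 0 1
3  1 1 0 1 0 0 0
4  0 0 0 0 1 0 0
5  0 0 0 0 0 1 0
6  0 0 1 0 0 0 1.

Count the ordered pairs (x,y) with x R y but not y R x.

0

R is symmetric; there are no such tuples.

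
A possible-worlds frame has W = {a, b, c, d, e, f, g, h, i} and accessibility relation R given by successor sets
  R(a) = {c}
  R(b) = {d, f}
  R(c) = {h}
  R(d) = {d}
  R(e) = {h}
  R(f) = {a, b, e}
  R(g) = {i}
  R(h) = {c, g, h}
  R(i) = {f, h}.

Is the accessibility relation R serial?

Yes

Serial: yes — every world has a successor (e.g. a R c).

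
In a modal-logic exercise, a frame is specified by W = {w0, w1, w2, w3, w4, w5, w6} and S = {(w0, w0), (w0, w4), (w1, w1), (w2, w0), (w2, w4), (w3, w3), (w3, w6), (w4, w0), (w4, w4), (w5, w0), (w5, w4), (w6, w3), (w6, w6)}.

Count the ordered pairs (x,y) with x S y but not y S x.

Enumerating: (w2,w0), (w2,w4), (w5,w0), (w5,w4).

4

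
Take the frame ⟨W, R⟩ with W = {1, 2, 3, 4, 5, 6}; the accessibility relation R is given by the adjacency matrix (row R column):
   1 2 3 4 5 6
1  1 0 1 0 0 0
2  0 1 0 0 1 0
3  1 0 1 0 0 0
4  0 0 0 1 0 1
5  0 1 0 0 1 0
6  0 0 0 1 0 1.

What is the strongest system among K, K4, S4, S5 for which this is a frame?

Transitive (axiom 4): yes — every two-step R-path is closed by a direct edge.
Reflexive (axiom T): yes — every world is R-related to itself.
Euclidean (axiom 5): yes — any two successors of a common world are R-related.
So F validates K, K4, S4, S5. The strongest is S5.

S5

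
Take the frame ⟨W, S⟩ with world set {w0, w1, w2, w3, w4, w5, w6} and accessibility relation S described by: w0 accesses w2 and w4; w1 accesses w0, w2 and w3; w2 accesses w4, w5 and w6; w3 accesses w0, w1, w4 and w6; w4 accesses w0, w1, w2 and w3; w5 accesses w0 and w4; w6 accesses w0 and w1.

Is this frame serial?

Serial: yes — every world has a successor (e.g. w0 S w2).

Yes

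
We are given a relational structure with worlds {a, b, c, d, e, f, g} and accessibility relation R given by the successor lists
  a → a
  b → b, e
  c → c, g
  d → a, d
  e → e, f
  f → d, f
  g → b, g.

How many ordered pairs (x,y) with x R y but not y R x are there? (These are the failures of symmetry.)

6

Enumerating: (b,e), (c,g), (d,a), (e,f), (f,d), (g,b).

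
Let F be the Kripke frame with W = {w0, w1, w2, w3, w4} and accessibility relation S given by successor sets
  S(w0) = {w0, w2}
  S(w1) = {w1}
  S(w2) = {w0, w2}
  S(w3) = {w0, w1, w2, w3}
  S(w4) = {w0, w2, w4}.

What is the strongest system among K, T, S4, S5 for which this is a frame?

Reflexive (axiom T): yes — every world is S-related to itself.
Transitive (axiom 4): yes — every two-step S-path is closed by a direct edge.
Euclidean (axiom 5): no — w3 S w0 and w3 S w1, but not w0 S w1.
So F validates K, T, S4; S5 would additionally require S to be Euclidean. The strongest is S4.

S4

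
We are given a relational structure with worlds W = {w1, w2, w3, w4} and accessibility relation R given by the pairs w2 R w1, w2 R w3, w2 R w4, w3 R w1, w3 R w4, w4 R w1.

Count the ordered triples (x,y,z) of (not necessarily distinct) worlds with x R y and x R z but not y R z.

Enumerating: (w2,w1,w1), (w2,w1,w3), (w2,w1,w4), (w2,w3,w3), (w2,w4,w3), (w2,w4,w4), (w3,w1,w1), (w3,w1,w4), (w3,w4,w4), (w4,w1,w1).

10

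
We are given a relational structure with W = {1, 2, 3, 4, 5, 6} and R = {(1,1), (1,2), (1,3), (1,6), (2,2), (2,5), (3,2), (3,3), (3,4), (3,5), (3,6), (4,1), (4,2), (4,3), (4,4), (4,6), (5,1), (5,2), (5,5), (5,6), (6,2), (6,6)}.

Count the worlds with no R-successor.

0

R is serial; there are no such worlds.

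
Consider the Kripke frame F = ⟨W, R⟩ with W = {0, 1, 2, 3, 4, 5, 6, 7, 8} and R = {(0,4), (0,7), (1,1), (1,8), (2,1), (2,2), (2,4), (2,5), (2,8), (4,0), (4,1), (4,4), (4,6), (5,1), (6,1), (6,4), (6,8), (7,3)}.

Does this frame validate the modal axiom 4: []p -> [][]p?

Axiom 4 corresponds to the accessibility relation being transitive.
Transitive: no — 0 R 4 and 4 R 1, but not 0 R 1.

No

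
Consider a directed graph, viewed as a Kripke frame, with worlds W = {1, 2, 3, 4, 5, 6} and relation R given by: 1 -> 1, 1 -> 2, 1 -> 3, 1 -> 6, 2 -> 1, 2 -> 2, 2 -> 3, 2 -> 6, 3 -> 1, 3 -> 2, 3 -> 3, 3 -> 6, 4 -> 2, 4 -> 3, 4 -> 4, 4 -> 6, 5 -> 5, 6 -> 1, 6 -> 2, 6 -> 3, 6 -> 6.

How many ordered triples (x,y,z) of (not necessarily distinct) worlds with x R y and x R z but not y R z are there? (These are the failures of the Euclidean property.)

Enumerating: (4,2,4), (4,3,4), (4,6,4).

3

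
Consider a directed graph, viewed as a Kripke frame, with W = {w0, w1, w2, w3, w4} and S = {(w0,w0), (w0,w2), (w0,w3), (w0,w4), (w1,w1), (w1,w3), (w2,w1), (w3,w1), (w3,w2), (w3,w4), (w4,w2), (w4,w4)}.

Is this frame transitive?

No

Transitive: no — w0 S w2 and w2 S w1, but not w0 S w1.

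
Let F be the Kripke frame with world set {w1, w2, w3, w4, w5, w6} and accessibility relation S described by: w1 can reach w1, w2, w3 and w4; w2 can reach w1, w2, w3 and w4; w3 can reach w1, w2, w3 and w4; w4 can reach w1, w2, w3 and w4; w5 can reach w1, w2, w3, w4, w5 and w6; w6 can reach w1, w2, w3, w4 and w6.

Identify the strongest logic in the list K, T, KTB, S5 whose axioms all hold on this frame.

T

Reflexive (axiom T): yes — every world is S-related to itself.
Symmetric (axiom B): no — w5 S w1 but not w1 S w5.
Euclidean (axiom 5): no — w5 S w1 and w5 S w6, but not w1 S w6.
So F validates K, T; KTB would additionally require S to be symmetric. The strongest is T.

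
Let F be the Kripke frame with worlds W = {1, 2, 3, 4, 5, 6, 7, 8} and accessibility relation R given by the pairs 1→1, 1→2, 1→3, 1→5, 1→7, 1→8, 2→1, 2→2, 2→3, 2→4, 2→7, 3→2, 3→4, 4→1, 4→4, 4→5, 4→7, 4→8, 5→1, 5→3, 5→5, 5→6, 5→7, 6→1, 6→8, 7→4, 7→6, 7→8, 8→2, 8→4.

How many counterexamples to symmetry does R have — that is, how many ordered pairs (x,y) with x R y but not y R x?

16

Enumerating: (1,3), (1,7), (1,8), (2,4), (2,7), (3,4), (4,1), (4,5), (5,3), (5,6), (5,7), (6,1), (6,8), (7,6), (7,8), (8,2).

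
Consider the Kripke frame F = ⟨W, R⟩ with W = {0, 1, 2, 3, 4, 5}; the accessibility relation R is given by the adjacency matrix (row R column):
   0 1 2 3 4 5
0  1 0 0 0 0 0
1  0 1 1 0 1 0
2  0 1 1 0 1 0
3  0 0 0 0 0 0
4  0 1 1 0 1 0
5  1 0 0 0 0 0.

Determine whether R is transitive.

Yes

Transitive: yes — every two-step R-path is closed by a direct edge.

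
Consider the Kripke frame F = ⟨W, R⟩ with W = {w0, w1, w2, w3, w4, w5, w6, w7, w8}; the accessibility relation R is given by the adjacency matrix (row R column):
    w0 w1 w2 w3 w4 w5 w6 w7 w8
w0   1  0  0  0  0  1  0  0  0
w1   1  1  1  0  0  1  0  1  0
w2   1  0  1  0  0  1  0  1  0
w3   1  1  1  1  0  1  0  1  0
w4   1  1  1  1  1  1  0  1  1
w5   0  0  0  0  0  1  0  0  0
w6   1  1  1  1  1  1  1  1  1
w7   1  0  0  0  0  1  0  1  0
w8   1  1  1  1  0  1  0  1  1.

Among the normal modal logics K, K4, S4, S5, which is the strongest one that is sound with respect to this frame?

Transitive (axiom 4): yes — every two-step R-path is closed by a direct edge.
Reflexive (axiom T): yes — every world is R-related to itself.
Euclidean (axiom 5): no — w1 R w0 and w1 R w2, but not w0 R w2.
So F validates K, K4, S4; S5 would additionally require R to be Euclidean. The strongest is S4.

S4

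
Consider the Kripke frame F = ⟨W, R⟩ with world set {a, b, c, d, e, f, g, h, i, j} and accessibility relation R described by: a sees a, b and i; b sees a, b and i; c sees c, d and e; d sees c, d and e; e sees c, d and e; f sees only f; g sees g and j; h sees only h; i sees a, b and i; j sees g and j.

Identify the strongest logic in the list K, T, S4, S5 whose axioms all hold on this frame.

S5

Reflexive (axiom T): yes — every world is R-related to itself.
Transitive (axiom 4): yes — every two-step R-path is closed by a direct edge.
Euclidean (axiom 5): yes — any two successors of a common world are R-related.
So F validates K, T, S4, S5. The strongest is S5.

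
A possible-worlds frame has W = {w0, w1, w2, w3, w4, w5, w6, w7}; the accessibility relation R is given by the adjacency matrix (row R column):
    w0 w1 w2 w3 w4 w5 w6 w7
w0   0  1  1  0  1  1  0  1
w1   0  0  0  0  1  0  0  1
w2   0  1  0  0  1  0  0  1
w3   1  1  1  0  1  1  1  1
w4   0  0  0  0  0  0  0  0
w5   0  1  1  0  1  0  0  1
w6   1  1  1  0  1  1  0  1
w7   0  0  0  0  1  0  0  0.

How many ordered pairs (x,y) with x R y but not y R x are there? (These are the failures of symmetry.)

28

Enumerating: (w0,w1), (w0,w2), (w0,w4), (w0,w5), (w0,w7), (w1,w4), (w1,w7), (w2,w1), (w2,w4), (w2,w7), (w3,w0), (w3,w1), … and 16 more.
Total: 28.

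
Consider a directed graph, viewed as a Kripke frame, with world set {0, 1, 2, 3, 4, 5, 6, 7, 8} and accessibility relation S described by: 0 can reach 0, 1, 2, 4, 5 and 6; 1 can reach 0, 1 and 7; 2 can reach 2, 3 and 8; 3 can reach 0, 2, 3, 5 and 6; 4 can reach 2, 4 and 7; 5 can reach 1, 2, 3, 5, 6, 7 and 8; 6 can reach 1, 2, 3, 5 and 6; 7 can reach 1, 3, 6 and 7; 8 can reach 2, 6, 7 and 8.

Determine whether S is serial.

Yes

Serial: yes — every world has a successor (e.g. 0 S 0).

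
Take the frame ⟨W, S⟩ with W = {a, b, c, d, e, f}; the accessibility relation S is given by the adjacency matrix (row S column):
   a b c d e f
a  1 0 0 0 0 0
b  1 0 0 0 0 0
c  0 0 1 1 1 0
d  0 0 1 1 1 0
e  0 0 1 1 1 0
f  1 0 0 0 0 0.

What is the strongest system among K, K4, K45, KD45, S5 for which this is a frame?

Transitive (axiom 4): yes — every two-step S-path is closed by a direct edge.
Euclidean (axiom 5): yes — any two successors of a common world are S-related.
Serial (axiom D): yes — every world has a successor (e.g. a S a).
Reflexive (axiom T): no — b is not related to itself.
So F validates K, K4, K45, KD45; S5 would additionally require S to be reflexive. The strongest is KD45.

KD45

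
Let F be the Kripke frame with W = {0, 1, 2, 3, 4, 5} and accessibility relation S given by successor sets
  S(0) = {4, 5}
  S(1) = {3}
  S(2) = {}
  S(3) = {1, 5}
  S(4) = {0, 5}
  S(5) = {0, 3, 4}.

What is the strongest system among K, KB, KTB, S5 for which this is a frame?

KB

Symmetric (axiom B): yes — every pair in S has its reverse in S.
Reflexive (axiom T): no — 0 is not related to itself.
Euclidean (axiom 5): no — 3 S 1 and 3 S 5, but not 1 S 5.
So F validates K, KB; KTB would additionally require S to be reflexive. The strongest is KB.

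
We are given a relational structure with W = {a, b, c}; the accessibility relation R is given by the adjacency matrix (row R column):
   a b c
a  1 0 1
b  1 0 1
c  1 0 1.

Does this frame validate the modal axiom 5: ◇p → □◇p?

The schema 5 characterises exactly the Euclidean frames.
Euclidean: yes — any two successors of a common world are R-related.

Yes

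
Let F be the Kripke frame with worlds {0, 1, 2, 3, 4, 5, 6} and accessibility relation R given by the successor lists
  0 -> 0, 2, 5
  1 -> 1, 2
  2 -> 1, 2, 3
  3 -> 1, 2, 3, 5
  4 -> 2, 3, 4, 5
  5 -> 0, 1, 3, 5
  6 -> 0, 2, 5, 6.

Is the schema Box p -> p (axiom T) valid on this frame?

Yes

By correspondence theory, T is valid on a frame iff R is reflexive.
Reflexive: yes — every world is R-related to itself.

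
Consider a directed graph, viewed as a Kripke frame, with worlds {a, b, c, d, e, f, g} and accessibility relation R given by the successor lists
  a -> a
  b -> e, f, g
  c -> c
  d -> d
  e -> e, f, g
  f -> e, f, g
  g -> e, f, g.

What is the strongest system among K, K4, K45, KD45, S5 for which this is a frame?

KD45

Transitive (axiom 4): yes — every two-step R-path is closed by a direct edge.
Euclidean (axiom 5): yes — any two successors of a common world are R-related.
Serial (axiom D): yes — every world has a successor (e.g. a R a).
Reflexive (axiom T): no — b is not related to itself.
So F validates K, K4, K45, KD45; S5 would additionally require R to be reflexive. The strongest is KD45.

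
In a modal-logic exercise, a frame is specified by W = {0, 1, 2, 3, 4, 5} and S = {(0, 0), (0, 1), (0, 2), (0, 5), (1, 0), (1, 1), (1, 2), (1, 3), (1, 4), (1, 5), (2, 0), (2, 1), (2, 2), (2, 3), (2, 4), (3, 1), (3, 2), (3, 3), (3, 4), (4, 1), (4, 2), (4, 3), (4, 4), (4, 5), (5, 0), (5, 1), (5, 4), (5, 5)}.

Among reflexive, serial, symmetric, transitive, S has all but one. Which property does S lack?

Reflexive: yes — every world is S-related to itself.
Serial: yes — every world has a successor (e.g. 0 S 0).
Symmetric: yes — every pair in S has its reverse in S.
Transitive: no — 0 S 1 and 1 S 3, but not 0 S 3.
Only transitive fails.

transitive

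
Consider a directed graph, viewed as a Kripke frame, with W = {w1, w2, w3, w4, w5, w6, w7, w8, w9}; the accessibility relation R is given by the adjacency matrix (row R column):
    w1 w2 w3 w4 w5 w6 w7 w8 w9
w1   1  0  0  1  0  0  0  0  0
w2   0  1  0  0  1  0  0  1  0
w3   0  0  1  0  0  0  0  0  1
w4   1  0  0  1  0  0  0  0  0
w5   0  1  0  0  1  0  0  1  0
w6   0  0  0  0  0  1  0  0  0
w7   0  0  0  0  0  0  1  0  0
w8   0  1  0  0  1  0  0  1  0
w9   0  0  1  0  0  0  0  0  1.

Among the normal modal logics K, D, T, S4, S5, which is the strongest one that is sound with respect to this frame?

S5

Serial (axiom D): yes — every world has a successor (e.g. w1 R w1).
Reflexive (axiom T): yes — every world is R-related to itself.
Transitive (axiom 4): yes — every two-step R-path is closed by a direct edge.
Euclidean (axiom 5): yes — any two successors of a common world are R-related.
So F validates K, D, T, S4, S5. The strongest is S5.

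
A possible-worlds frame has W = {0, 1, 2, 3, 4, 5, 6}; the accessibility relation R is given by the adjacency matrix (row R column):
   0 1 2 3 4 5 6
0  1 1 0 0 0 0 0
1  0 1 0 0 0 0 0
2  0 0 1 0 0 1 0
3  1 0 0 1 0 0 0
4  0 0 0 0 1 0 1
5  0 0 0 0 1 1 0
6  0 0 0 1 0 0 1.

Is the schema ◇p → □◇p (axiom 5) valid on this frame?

Axiom 5 corresponds to the accessibility relation being Euclidean.
Euclidean: no — 0 R 1 and 0 R 0, but not 1 R 0.

No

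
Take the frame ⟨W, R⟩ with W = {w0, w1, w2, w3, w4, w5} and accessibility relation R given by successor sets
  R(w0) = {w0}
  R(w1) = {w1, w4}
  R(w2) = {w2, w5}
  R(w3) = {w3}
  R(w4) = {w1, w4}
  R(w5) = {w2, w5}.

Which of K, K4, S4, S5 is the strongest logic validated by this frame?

S5

Transitive (axiom 4): yes — every two-step R-path is closed by a direct edge.
Reflexive (axiom T): yes — every world is R-related to itself.
Euclidean (axiom 5): yes — any two successors of a common world are R-related.
So F validates K, K4, S4, S5. The strongest is S5.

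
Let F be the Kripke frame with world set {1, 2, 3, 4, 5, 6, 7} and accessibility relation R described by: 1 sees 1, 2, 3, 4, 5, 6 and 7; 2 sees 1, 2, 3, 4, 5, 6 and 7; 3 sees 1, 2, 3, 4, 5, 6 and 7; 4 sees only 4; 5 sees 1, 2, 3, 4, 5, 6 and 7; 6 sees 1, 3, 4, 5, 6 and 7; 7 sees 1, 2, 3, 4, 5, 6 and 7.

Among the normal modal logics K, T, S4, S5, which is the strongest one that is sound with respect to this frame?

T

Reflexive (axiom T): yes — every world is R-related to itself.
Transitive (axiom 4): no — 6 R 1 and 1 R 2, but not 6 R 2.
Euclidean (axiom 5): no — 1 R 4 and 1 R 2, but not 4 R 2.
So F validates K, T; S4 would additionally require R to be transitive. The strongest is T.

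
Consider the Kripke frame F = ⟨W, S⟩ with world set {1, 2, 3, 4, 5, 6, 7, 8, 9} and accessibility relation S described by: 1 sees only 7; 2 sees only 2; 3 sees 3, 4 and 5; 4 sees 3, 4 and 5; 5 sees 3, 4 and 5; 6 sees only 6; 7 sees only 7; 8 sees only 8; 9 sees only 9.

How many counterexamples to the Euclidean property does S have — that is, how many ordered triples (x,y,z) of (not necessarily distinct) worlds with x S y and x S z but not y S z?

S is Euclidean; there are no such tuples.

0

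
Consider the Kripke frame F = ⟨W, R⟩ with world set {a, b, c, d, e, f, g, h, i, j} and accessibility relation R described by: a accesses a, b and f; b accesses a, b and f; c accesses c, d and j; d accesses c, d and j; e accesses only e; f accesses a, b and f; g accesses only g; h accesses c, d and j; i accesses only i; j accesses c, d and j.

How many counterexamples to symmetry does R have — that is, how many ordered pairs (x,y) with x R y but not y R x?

3

Enumerating: (h,c), (h,d), (h,j).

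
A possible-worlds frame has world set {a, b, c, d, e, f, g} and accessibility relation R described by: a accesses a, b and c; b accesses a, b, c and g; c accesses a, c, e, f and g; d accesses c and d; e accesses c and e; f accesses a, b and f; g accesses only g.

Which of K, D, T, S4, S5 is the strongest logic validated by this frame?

T

Serial (axiom D): yes — every world has a successor (e.g. a R a).
Reflexive (axiom T): yes — every world is R-related to itself.
Transitive (axiom 4): no — a R b and b R g, but not a R g.
Euclidean (axiom 5): no — a R c and a R b, but not c R b.
So F validates K, D, T; S4 would additionally require R to be transitive. The strongest is T.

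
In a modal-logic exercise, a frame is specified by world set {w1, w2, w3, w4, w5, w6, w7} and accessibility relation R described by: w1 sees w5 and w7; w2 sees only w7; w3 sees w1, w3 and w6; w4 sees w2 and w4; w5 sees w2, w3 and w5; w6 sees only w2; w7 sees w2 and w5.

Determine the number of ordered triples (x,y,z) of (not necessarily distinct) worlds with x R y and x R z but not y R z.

19

Enumerating: (w1,w5,w7), (w1,w7,w7), (w2,w7,w7), (w3,w1,w1), (w3,w1,w3), (w3,w1,w6), (w3,w6,w1), (w3,w6,w3), (w3,w6,w6), (w4,w2,w2), (w4,w2,w4), (w5,w2,w2), … and 7 more.
Total: 19.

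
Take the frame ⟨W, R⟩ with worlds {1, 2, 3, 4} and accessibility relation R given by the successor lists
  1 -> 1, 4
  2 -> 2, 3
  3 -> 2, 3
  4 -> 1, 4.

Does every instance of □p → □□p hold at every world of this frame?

Axiom 4 corresponds to the accessibility relation being transitive.
Transitive: yes — every two-step R-path is closed by a direct edge.

Yes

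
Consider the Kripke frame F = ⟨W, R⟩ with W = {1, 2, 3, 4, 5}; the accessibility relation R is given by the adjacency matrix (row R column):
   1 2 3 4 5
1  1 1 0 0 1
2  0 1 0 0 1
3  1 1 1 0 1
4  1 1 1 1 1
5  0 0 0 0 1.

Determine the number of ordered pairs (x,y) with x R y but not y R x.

Enumerating: (1,2), (1,5), (2,5), (3,1), (3,2), (3,5), (4,1), (4,2), (4,3), (4,5).

10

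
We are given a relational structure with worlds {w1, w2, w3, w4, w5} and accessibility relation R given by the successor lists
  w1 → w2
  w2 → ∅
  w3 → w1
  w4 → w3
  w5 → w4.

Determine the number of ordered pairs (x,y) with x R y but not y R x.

4

Enumerating: (w1,w2), (w3,w1), (w4,w3), (w5,w4).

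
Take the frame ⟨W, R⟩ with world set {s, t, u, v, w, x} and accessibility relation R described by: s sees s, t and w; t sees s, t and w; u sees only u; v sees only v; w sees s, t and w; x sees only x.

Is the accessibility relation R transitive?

Yes

Transitive: yes — every two-step R-path is closed by a direct edge.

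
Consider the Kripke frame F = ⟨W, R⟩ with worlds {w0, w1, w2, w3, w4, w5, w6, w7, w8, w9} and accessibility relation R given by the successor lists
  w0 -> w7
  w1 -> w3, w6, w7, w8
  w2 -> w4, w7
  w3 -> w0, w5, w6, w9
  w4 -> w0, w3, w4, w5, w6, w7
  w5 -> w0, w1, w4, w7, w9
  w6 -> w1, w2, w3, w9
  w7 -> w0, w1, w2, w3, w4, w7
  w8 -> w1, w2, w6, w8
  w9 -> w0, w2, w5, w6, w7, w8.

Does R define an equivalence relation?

No

Reflexive: no — w0 is not related to itself.
Symmetric: no — w1 R w3 but not w3 R w1.
Transitive: no — w0 R w7 and w7 R w1, but not w0 R w1.
So R is not an equivalence relation.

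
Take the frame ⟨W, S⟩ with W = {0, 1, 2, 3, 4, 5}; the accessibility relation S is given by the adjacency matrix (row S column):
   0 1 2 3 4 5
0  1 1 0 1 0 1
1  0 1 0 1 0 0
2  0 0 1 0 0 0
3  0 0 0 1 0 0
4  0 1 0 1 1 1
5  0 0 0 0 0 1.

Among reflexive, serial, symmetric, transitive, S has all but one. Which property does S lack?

symmetric

Reflexive: yes — every world is S-related to itself.
Serial: yes — every world has a successor (e.g. 0 S 0).
Symmetric: no — 0 S 1 but not 1 S 0.
Transitive: yes — every two-step S-path is closed by a direct edge.
Only symmetric fails.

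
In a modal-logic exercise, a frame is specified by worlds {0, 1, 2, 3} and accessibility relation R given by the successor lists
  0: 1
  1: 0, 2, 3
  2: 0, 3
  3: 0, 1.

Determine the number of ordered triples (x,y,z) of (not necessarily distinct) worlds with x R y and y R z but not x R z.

Enumerating: (0,1,0), (0,1,2), (0,1,3), (1,0,1), (1,3,1), (2,0,1), (2,3,1), (3,1,2), (3,1,3).

9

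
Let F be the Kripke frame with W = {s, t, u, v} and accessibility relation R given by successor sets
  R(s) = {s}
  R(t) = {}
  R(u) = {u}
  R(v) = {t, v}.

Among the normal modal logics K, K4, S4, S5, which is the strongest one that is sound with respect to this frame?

Transitive (axiom 4): yes — every two-step R-path is closed by a direct edge.
Reflexive (axiom T): no — t is not related to itself.
Euclidean (axiom 5): no — v R t and v R t, but not t R t.
So F validates K, K4; S4 would additionally require R to be reflexive. The strongest is K4.

K4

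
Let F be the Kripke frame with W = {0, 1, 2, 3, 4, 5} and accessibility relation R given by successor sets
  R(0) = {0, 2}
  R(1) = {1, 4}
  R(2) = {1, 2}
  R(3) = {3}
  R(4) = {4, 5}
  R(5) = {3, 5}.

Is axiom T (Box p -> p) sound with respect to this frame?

Yes

By correspondence theory, T is valid on a frame iff R is reflexive.
Reflexive: yes — every world is R-related to itself.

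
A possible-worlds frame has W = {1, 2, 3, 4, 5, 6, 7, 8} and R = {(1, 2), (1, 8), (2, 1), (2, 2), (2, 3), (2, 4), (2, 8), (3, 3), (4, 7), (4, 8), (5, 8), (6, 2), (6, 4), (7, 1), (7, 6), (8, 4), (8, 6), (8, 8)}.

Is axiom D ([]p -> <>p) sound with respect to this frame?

Yes

The schema D characterises exactly the serial frames.
Serial: yes — every world has a successor (e.g. 1 R 2).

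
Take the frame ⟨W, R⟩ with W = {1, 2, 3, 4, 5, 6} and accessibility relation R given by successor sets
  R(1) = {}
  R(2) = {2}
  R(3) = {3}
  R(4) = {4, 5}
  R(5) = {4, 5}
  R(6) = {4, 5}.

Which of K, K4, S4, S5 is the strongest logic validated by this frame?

K4

Transitive (axiom 4): yes — every two-step R-path is closed by a direct edge.
Reflexive (axiom T): no — 1 is not related to itself.
Euclidean (axiom 5): yes — any two successors of a common world are R-related.
So F validates K, K4; S4 would additionally require R to be reflexive. The strongest is K4.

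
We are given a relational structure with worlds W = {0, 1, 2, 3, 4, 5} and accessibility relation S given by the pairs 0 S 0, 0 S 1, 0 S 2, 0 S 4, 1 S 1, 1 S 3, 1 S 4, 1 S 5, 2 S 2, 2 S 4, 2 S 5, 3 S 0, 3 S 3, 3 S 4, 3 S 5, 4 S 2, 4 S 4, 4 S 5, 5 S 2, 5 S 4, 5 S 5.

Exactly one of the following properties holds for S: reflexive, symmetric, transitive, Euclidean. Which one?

reflexive

Reflexive: yes — every world is S-related to itself.
Symmetric: no — 0 S 1 but not 1 S 0.
Transitive: no — 0 S 1 and 1 S 3, but not 0 S 3.
Euclidean: no — 0 S 1 and 0 S 2, but not 1 S 2.
Only reflexive holds.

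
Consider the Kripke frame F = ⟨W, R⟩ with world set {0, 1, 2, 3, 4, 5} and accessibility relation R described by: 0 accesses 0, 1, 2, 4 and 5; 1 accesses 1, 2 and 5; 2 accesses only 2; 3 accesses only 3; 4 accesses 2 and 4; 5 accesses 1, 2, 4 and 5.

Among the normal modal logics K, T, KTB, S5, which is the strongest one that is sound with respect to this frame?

T

Reflexive (axiom T): yes — every world is R-related to itself.
Symmetric (axiom B): no — 0 R 1 but not 1 R 0.
Euclidean (axiom 5): no — 0 R 1 and 0 R 4, but not 1 R 4.
So F validates K, T; KTB would additionally require R to be symmetric. The strongest is T.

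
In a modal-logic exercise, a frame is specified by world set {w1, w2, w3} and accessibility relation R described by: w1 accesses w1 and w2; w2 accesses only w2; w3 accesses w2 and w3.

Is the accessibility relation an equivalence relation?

No

Reflexive: yes — every world is R-related to itself.
Symmetric: no — w1 R w2 but not w2 R w1.
Transitive: yes — every two-step R-path is closed by a direct edge.
So R is not an equivalence relation.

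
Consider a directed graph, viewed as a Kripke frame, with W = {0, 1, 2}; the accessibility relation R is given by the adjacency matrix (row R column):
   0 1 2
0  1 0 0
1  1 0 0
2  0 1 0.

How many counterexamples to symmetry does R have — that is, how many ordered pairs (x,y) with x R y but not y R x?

2

Enumerating: (1,0), (2,1).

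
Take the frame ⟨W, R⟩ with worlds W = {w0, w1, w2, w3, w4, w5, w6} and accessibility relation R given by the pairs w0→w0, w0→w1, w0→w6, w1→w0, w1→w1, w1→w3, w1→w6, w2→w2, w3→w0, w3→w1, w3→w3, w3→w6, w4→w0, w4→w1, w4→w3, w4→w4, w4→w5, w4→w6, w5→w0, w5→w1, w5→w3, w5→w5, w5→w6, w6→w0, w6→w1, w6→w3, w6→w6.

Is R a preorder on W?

Reflexive: yes — every world is R-related to itself.
Transitive: no — w0 R w1 and w1 R w3, but not w0 R w3.
So R is not a preorder.

No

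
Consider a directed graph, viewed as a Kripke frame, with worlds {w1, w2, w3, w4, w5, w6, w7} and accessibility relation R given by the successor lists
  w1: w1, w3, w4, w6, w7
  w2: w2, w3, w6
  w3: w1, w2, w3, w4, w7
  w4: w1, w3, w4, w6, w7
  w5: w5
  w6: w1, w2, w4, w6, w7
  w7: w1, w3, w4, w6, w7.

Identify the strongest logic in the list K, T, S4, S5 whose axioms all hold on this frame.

Reflexive (axiom T): yes — every world is R-related to itself.
Transitive (axiom 4): no — w1 R w3 and w3 R w2, but not w1 R w2.
Euclidean (axiom 5): no — w1 R w3 and w1 R w6, but not w3 R w6.
So F validates K, T; S4 would additionally require R to be transitive. The strongest is T.

T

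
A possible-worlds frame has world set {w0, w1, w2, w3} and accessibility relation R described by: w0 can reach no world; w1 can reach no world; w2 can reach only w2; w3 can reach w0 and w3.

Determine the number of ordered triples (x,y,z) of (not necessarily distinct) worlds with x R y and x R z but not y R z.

2

Enumerating: (w3,w0,w0), (w3,w0,w3).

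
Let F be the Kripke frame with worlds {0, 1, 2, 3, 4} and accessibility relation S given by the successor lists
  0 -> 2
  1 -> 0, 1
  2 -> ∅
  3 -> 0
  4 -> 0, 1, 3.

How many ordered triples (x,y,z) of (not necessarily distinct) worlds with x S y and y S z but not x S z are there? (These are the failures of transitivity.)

3

Enumerating: (1,0,2), (3,0,2), (4,0,2).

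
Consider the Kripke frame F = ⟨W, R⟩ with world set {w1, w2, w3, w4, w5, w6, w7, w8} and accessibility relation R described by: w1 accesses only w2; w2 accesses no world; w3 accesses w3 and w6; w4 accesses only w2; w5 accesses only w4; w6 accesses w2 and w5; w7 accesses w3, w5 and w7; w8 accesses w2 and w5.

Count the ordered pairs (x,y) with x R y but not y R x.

Enumerating: (w1,w2), (w3,w6), (w4,w2), (w5,w4), (w6,w2), (w6,w5), (w7,w3), (w7,w5), (w8,w2), (w8,w5).

10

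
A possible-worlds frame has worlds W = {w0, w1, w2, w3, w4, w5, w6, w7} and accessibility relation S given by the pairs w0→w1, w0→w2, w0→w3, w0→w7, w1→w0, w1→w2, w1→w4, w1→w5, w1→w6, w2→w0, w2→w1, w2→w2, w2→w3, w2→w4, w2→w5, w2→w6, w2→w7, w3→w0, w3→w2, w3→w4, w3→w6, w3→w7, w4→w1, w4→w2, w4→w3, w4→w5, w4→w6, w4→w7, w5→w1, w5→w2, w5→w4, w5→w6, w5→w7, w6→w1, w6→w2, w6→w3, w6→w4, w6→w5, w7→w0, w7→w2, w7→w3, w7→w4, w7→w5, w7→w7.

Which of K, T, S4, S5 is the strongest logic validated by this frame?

K

Reflexive (axiom T): no — w0 is not related to itself.
Transitive (axiom 4): no — w0 S w1 and w1 S w4, but not w0 S w4.
Euclidean (axiom 5): no — w0 S w1 and w0 S w3, but not w1 S w3.
So F validates K; T would additionally require S to be reflexive. The strongest is K.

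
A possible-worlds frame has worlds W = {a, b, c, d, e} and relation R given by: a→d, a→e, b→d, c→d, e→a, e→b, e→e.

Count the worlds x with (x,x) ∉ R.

4

Enumerating: a, b, c, d.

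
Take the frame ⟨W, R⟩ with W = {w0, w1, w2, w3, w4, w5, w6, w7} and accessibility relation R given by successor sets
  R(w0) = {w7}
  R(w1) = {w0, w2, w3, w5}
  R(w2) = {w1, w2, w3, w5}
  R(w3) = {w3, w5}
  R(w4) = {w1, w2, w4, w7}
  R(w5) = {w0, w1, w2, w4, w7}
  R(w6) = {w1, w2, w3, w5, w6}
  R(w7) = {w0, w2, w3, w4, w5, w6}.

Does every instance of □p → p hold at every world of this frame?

By correspondence theory, T is valid on a frame iff R is reflexive.
Reflexive: no — w0 is not related to itself.

No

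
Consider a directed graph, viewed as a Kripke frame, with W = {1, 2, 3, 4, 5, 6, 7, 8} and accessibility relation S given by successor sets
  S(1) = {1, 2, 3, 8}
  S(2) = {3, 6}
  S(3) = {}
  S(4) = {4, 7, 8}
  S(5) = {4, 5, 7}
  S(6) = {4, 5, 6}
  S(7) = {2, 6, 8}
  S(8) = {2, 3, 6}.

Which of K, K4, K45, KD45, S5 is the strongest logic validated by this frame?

K

Transitive (axiom 4): no — 1 S 2 and 2 S 6, but not 1 S 6.
Euclidean (axiom 5): no — 1 S 2 and 1 S 8, but not 2 S 8.
Serial (axiom D): no — 3 has no S-successor.
Reflexive (axiom T): no — 2 is not related to itself.
So F validates K; K4 would additionally require S to be transitive. The strongest is K.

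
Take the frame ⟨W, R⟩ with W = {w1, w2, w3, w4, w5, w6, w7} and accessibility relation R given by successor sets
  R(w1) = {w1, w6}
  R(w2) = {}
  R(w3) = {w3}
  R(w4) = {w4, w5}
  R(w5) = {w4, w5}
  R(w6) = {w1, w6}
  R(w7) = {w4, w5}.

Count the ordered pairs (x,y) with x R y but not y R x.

Enumerating: (w7,w4), (w7,w5).

2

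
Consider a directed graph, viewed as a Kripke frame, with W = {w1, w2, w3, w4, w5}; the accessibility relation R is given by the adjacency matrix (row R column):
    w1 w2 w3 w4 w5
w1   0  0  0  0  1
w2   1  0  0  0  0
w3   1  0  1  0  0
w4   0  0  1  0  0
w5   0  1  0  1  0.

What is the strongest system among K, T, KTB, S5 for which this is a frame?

Reflexive (axiom T): no — w1 is not related to itself.
Symmetric (axiom B): no — w1 R w5 but not w5 R w1.
Euclidean (axiom 5): no — w5 R w2 and w5 R w4, but not w2 R w4.
So F validates K; T would additionally require R to be reflexive. The strongest is K.

K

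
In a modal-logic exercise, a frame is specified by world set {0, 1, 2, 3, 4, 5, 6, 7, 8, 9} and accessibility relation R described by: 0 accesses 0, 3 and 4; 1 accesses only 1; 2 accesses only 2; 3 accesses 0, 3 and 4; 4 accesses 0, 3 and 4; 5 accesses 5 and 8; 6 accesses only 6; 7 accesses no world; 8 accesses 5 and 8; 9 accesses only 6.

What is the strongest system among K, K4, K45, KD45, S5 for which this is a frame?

Transitive (axiom 4): yes — every two-step R-path is closed by a direct edge.
Euclidean (axiom 5): yes — any two successors of a common world are R-related.
Serial (axiom D): no — 7 has no R-successor.
Reflexive (axiom T): no — 7 is not related to itself.
So F validates K, K4, K45; KD45 would additionally require R to be serial. The strongest is K45.

K45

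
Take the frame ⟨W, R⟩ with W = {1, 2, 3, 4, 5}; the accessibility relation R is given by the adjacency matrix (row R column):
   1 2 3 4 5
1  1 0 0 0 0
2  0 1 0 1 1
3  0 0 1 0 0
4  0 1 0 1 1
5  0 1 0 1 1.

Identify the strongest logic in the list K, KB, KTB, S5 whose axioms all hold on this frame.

S5

Symmetric (axiom B): yes — every pair in R has its reverse in R.
Reflexive (axiom T): yes — every world is R-related to itself.
Euclidean (axiom 5): yes — any two successors of a common world are R-related.
So F validates K, KB, KTB, S5. The strongest is S5.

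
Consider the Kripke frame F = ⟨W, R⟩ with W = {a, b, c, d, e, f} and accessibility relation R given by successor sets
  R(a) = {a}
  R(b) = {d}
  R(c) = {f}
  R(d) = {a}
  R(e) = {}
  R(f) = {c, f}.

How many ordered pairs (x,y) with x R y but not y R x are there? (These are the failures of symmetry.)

2

Enumerating: (b,d), (d,a).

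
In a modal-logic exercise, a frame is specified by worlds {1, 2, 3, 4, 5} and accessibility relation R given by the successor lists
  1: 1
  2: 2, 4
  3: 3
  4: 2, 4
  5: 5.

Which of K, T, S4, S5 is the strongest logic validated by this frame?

S5

Reflexive (axiom T): yes — every world is R-related to itself.
Transitive (axiom 4): yes — every two-step R-path is closed by a direct edge.
Euclidean (axiom 5): yes — any two successors of a common world are R-related.
So F validates K, T, S4, S5. The strongest is S5.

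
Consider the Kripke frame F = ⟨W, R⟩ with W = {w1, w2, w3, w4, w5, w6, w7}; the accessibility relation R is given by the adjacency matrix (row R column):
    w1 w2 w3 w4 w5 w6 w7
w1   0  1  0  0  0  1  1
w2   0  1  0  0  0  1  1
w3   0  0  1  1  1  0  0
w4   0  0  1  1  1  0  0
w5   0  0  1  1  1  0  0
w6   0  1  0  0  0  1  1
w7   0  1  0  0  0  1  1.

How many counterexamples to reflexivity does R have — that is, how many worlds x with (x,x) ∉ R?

1

Enumerating: w1.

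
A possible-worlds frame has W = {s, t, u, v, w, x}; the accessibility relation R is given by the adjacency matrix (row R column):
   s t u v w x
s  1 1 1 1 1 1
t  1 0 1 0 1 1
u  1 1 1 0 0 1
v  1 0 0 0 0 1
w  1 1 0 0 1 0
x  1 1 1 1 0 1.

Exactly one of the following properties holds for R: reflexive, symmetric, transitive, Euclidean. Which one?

symmetric

Reflexive: no — t is not related to itself.
Symmetric: yes — every pair in R has its reverse in R.
Transitive: no — t R s and s R v, but not t R v.
Euclidean: no — s R t and s R v, but not t R v.
Only symmetric holds.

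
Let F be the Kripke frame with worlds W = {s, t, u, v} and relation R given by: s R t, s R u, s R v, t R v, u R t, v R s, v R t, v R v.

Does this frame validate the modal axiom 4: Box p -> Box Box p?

By correspondence theory, 4 is valid on a frame iff R is transitive.
Transitive: no — t R v and v R s, but not t R s.

No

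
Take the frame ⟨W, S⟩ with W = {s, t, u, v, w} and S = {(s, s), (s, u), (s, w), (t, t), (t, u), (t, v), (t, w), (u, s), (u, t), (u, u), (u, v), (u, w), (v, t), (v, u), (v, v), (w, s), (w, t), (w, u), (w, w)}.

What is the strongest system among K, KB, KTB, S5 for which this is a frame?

KTB

Symmetric (axiom B): yes — every pair in S has its reverse in S.
Reflexive (axiom T): yes — every world is S-related to itself.
Euclidean (axiom 5): no — t S v and t S w, but not v S w.
So F validates K, KB, KTB; S5 would additionally require S to be Euclidean. The strongest is KTB.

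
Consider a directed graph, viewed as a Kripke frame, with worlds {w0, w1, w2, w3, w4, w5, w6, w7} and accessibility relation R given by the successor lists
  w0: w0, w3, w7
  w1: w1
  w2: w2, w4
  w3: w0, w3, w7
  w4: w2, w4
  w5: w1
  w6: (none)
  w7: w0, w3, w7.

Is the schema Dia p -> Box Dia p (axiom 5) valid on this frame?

Yes

The schema 5 characterises exactly the Euclidean frames.
Euclidean: yes — any two successors of a common world are R-related.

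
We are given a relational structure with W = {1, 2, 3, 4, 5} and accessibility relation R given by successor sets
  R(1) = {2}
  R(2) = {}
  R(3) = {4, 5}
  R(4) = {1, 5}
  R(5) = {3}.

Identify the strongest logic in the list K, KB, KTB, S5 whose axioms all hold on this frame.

Symmetric (axiom B): no — 1 R 2 but not 2 R 1.
Reflexive (axiom T): no — 1 is not related to itself.
Euclidean (axiom 5): no — 3 R 5 and 3 R 4, but not 5 R 4.
So F validates K; KB would additionally require R to be symmetric. The strongest is K.

K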